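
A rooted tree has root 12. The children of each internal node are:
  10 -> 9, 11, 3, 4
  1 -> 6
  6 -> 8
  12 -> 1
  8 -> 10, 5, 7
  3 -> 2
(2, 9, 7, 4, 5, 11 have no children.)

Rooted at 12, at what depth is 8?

3

Climbing from 8 to the root: 8 → 6 → 1 → 12. That's 3 steps.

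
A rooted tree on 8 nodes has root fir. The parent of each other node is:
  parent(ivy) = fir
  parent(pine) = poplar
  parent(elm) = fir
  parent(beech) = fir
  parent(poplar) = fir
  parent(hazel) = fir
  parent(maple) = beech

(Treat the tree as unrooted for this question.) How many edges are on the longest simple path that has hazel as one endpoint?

3

A farthest node from hazel is maple (pine also at distance 3).
The path hazel-fir-beech-maple has 3 edges.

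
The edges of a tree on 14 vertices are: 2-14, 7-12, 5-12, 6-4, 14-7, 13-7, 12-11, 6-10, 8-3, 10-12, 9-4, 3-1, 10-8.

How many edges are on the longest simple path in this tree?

A longest path is 2–14–7–12–10–8–3–1, with 7 edges.

7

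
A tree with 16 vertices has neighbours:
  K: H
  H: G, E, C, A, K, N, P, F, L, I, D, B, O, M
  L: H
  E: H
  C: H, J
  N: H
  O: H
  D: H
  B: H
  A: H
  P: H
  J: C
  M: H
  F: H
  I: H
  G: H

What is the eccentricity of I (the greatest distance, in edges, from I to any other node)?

The node farthest from I is J, via I–H–C–J — 3 edges.

3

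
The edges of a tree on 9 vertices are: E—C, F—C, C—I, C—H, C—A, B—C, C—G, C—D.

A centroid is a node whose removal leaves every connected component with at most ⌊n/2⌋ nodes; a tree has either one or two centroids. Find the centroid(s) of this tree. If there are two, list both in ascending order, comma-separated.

C

If C is removed the pieces have sizes 1, 1, 1, 1, 1, 1, 1, 1, all ≤ ⌊9/2⌋ = 4.
Every other node leaves some component of size > 4, so the centroid is unique.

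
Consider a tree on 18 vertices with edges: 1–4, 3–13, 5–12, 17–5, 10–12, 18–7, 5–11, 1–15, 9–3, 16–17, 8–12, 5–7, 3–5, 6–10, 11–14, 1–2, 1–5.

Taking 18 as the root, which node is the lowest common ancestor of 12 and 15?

5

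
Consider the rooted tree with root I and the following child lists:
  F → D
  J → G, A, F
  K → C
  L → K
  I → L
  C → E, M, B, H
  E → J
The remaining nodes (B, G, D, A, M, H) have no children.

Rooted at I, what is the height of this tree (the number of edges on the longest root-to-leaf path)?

The longest root-to-leaf path is I–L–K–C–E–J–F–D (7 edges).

7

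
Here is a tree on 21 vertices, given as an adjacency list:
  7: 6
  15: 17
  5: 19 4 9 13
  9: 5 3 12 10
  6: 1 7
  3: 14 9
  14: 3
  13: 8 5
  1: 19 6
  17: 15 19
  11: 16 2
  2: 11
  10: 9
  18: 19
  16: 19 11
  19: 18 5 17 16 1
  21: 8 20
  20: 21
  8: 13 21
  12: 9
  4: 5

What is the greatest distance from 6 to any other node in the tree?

7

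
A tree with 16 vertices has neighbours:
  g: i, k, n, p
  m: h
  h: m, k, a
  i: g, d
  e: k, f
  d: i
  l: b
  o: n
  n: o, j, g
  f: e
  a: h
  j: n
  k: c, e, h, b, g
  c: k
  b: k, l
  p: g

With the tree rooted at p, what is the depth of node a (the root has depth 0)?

4

Path from p to a: p → g → k → h → a, which has 4 edges.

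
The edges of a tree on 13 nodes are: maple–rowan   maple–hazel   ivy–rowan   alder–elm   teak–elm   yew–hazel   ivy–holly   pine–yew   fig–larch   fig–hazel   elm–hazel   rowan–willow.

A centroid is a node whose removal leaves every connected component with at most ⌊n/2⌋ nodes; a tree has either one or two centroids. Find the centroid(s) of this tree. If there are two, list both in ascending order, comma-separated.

hazel

If hazel is removed the pieces have sizes 5, 3, 2, 2, all ≤ ⌊13/2⌋ = 6.
Every other node leaves some component of size > 6, so the centroid is unique.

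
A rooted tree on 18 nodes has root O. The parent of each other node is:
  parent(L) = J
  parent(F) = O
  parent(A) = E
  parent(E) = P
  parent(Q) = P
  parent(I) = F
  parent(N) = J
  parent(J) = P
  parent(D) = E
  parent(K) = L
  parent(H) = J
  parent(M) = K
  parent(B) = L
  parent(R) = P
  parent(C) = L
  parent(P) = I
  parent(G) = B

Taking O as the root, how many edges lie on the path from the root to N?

Path from O to N: O – F – I – P – J – N, which has 5 edges.

5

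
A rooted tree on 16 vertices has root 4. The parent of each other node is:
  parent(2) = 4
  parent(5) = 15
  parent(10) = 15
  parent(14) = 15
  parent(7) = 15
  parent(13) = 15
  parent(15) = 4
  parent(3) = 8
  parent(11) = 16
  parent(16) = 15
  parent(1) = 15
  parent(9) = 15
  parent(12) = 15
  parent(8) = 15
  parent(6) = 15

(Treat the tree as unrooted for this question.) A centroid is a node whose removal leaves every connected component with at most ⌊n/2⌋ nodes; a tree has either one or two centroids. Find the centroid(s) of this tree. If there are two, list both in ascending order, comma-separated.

If 15 is removed the pieces have sizes 2, 2, 2, 1, 1, 1, 1, 1, 1, 1, 1, 1, all ≤ ⌊16/2⌋ = 8.
No neighbour of 15 does as well, so 15 is the unique centroid.

15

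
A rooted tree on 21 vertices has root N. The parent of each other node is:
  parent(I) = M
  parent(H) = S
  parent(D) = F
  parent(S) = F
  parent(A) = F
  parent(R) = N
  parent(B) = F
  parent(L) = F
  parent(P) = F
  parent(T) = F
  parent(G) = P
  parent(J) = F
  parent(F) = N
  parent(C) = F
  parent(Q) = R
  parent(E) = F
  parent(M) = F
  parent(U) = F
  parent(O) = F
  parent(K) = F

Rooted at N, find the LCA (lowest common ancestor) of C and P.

F

C's ancestor chain is C, F, N and P's is P, F, N; they first meet at F.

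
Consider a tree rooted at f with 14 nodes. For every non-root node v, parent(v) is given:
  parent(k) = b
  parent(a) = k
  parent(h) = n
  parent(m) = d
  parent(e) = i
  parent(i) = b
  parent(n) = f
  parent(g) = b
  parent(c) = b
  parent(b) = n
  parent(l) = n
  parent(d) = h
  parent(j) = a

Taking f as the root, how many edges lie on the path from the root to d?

3

Path from f to d: f – n – h – d, which has 3 edges.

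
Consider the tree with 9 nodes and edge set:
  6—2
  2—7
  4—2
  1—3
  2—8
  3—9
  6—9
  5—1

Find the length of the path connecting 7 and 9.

3

The path is 7 - 2 - 6 - 9, which has 3 edges.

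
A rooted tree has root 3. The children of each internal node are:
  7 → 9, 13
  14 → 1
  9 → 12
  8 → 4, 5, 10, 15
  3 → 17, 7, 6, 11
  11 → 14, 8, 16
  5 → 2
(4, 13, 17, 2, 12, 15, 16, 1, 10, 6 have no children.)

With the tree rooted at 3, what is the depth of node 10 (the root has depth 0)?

3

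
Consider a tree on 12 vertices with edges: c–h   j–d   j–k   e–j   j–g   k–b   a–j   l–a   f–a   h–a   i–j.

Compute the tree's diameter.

5

A longest path is c – h – a – j – k – b, with 5 edges.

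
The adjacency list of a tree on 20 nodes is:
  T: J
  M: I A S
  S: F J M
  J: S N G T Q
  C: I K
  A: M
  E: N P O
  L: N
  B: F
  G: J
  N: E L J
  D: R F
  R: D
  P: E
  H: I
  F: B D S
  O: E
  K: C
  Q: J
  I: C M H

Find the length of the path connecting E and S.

3

Walking from E: E – N – J – S. Length 3.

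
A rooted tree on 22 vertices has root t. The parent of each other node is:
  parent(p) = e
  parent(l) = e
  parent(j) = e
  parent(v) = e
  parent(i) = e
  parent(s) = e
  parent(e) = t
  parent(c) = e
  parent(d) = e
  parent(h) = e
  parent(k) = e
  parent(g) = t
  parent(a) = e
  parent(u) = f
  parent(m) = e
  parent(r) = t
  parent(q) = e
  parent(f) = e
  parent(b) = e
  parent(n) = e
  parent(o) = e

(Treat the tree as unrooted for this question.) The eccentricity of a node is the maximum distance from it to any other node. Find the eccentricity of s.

3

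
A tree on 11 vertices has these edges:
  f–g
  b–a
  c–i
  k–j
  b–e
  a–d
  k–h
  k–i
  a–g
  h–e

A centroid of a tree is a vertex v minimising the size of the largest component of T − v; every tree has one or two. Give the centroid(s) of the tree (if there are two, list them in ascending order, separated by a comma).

If e is removed the pieces have sizes 5, 5, all ≤ ⌊11/2⌋ = 5.
No neighbour of e does as well, so e is the unique centroid.

e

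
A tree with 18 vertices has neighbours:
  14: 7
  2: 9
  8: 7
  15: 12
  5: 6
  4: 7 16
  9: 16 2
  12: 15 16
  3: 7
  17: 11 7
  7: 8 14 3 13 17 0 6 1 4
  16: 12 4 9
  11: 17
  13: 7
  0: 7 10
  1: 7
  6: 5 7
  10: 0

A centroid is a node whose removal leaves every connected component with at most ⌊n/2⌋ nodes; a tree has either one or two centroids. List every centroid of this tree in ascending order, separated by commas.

7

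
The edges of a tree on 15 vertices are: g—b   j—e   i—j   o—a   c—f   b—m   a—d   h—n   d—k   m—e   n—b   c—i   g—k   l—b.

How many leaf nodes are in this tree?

4

Degree-1 nodes: f, h, l, o — 4 of them.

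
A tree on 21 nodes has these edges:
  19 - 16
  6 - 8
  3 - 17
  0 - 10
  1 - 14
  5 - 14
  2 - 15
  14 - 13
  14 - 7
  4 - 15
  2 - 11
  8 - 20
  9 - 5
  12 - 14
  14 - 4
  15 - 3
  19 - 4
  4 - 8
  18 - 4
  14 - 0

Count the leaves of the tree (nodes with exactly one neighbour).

Exactly 12 nodes have a single neighbour: 1, 6, 7, 9, 10, 11, 12, 13, 16, 17, 18, 20.

12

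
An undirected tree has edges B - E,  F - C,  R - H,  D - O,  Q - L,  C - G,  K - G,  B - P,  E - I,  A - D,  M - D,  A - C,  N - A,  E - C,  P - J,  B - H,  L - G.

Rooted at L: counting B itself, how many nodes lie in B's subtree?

5

The subtree rooted at B contains: B, H, P, R, J — 5 nodes.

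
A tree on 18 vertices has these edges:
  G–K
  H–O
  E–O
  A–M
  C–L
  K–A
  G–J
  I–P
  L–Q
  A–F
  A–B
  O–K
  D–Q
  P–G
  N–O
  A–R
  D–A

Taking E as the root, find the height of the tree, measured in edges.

7

C sits deepest: E-O-K-A-D-Q-L-C — 7 edges from the root.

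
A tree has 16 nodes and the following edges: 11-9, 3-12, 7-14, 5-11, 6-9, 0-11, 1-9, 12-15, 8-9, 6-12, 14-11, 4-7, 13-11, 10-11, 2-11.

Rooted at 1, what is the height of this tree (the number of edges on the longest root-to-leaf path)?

4 sits deepest: 1 – 9 – 11 – 14 – 7 – 4 — 5 edges from the root.

5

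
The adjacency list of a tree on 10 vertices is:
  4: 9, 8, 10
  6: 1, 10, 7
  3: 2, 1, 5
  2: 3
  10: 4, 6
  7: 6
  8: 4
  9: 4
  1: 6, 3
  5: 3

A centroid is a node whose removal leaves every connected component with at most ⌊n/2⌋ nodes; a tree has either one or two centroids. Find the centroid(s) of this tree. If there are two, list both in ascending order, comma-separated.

Delete 6: the remaining components have sizes 4, 4, 1. Max 4 ≤ 5, so 6 is a centroid.
Every other node leaves some component of size > 5, so the centroid is unique.

6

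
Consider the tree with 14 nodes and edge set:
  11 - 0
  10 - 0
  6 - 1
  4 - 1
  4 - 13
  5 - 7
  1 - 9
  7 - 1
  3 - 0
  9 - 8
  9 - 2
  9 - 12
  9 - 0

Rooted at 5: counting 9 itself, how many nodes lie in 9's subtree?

The subtree rooted at 9 contains: 9, 0, 12, 2, 8, 3, 11, 10 — 8 nodes.

8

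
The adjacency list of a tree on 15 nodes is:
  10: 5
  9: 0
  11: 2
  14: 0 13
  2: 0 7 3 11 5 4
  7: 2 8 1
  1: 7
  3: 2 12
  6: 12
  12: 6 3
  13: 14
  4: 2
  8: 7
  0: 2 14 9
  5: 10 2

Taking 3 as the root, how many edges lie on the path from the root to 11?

2

Path from 3 to 11: 3 – 2 – 11, which has 2 edges.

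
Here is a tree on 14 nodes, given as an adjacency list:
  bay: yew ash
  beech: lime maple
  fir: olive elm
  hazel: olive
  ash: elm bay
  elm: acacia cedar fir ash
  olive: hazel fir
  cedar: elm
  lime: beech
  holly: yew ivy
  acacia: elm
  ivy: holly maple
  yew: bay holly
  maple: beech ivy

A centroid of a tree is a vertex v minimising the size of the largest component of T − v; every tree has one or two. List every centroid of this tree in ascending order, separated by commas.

ash, bay

Delete ash: the remaining components have sizes 7, 6. Max 7 ≤ 7, so ash is a centroid.
Its neighbour bay also leaves a largest component of size 7, so both are centroids.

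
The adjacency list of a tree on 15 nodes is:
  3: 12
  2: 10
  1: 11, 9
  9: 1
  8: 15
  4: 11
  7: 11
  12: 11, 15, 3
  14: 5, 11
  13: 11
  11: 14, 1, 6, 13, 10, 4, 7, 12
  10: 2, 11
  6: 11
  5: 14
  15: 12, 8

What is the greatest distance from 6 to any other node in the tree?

A farthest node from 6 is 8.
The path 6 – 11 – 12 – 15 – 8 has 4 edges.

4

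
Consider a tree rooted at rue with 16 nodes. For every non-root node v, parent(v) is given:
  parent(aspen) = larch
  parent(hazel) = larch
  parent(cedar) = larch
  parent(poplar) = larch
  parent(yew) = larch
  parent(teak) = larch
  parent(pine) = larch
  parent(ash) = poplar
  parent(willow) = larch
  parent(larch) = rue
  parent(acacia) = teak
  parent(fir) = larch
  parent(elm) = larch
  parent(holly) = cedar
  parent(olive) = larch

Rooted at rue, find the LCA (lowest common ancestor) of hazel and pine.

larch

Ancestors of hazel (toward the root): hazel, larch, rue.
Ancestors of pine: pine, larch, rue.
The deepest node appearing in both lists is larch.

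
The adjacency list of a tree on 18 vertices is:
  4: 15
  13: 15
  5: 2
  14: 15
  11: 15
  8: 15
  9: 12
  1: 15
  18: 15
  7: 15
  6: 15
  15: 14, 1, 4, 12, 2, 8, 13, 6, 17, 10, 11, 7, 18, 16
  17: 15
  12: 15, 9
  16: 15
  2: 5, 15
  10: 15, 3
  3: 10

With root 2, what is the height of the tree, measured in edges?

A deepest node is 9, reached by 2 – 15 – 12 – 9.
That path has 3 edges, so the height is 3.

3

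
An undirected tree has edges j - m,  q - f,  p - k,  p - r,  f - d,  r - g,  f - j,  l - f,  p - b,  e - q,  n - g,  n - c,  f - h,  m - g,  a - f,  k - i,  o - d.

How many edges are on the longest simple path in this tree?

Starting from o, a farthest node is i at distance 9.
One longest path: o – d – f – j – m – g – r – p – k – i.
So the diameter is 9.

9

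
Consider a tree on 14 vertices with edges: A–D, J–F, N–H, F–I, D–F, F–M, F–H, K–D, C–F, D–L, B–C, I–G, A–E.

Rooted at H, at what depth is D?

2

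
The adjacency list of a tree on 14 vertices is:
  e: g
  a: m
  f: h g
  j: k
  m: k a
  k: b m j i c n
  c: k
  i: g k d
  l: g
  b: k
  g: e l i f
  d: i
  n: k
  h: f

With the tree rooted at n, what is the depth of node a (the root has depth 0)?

3

Path from n to a: n–k–m–a, which has 3 edges.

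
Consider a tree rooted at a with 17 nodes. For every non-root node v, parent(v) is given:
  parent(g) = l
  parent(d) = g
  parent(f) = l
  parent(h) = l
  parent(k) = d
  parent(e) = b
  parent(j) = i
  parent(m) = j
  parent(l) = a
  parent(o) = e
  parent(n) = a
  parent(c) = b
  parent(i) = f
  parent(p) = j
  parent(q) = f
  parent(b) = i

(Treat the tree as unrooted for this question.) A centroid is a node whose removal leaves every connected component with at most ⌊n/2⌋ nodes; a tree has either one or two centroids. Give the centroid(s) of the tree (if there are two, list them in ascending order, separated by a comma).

If f is removed the pieces have sizes 8, 7, 1, all ≤ ⌊17/2⌋ = 8.
No neighbour of f does as well, so f is the unique centroid.

f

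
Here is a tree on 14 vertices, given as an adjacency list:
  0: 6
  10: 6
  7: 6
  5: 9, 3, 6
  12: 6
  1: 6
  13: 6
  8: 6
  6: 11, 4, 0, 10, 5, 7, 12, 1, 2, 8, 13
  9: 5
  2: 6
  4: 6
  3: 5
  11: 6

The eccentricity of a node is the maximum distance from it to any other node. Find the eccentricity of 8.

3

A farthest node from 8 is 9 (3 also at distance 3).
The path 8–6–5–9 has 3 edges.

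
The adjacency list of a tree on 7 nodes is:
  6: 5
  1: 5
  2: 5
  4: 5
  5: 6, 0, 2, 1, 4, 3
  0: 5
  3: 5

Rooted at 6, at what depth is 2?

2

6 – 5 – 2 — 2 edges.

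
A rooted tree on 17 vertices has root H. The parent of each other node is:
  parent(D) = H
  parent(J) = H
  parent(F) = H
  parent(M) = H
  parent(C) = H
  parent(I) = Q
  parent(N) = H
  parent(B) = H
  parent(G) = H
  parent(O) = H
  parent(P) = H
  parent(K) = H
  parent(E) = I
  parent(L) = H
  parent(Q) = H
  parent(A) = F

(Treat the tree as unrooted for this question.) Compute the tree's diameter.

5

A longest path is E – I – Q – H – F – A, with 5 edges.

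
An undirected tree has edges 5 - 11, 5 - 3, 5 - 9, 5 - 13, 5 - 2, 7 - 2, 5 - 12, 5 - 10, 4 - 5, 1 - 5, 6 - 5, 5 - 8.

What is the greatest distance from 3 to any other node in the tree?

Distances from 3 peak at 3, attained at 7.
3 – 5 – 2 – 7

3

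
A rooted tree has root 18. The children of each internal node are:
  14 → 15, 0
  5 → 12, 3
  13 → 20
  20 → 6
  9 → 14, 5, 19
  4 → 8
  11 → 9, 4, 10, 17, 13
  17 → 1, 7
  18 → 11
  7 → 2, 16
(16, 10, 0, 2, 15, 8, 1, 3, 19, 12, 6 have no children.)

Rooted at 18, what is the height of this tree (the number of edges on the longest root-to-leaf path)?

The longest root-to-leaf path is 18 → 11 → 17 → 7 → 16 (4 edges).

4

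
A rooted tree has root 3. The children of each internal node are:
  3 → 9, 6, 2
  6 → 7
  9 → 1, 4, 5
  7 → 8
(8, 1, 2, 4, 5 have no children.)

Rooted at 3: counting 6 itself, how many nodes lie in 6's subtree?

3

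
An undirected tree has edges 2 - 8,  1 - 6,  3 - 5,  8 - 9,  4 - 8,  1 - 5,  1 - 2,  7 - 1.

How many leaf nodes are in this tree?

5

Degree-1 nodes: 3, 4, 6, 7, 9 — 5 of them.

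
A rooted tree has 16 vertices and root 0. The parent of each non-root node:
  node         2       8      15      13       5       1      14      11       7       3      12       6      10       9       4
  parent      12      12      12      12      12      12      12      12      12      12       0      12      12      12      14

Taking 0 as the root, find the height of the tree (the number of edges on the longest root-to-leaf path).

3

A deepest node is 4, reached by 0 → 12 → 14 → 4.
That path has 3 edges, so the height is 3.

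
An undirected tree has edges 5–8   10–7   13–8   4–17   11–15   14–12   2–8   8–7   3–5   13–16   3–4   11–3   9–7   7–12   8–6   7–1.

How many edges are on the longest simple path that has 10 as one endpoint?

6

A farthest node from 10 is 15 (17 also at distance 6).
The path 10 – 7 – 8 – 5 – 3 – 11 – 15 has 6 edges.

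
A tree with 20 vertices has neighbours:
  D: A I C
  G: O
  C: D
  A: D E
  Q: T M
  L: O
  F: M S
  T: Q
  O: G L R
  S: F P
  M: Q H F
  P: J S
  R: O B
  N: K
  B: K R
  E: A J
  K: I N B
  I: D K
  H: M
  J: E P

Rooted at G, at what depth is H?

G – O – R – B – K – I – D – A – E – J – P – S – F – M – H — 14 edges.

14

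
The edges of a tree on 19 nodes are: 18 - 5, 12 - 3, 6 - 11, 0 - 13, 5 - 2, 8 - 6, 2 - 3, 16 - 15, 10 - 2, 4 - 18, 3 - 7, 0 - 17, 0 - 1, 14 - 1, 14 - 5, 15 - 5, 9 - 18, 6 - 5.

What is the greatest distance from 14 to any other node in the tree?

Distances from 14 peak at 4, attained at 7 (12 also at distance 4).
14–5–2–3–7

4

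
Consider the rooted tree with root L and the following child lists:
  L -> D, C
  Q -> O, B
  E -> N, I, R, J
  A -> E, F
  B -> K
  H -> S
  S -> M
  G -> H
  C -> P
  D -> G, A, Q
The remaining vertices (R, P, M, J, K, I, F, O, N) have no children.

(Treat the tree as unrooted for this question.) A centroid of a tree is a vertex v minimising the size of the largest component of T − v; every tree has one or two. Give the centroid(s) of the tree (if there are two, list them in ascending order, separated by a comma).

D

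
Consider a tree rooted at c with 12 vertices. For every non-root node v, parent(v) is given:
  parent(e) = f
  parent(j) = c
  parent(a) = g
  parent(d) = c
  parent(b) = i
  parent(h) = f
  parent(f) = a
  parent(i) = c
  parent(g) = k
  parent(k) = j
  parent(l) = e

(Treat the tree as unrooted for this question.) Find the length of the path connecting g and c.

g–k–j–c: 3 edges.

3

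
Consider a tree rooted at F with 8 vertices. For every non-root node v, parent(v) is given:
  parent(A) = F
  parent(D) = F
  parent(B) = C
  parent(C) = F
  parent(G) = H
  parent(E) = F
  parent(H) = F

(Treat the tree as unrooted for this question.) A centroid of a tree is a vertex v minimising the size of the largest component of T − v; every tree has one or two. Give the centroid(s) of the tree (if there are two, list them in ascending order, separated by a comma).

Delete F: the remaining components have sizes 2, 2, 1, 1, 1. Max 2 ≤ 4, so F is a centroid.
Every other node leaves some component of size > 4, so the centroid is unique.

F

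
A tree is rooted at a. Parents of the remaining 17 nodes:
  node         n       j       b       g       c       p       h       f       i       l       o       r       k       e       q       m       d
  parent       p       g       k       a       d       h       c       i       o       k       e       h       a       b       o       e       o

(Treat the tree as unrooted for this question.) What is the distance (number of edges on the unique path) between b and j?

The path is b - k - a - g - j, which has 4 edges.

4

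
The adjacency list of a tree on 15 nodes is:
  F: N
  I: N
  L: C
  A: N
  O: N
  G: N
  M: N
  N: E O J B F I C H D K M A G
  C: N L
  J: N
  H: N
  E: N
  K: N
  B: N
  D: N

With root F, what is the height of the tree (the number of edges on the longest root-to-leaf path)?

L sits deepest: F-N-C-L — 3 edges from the root.

3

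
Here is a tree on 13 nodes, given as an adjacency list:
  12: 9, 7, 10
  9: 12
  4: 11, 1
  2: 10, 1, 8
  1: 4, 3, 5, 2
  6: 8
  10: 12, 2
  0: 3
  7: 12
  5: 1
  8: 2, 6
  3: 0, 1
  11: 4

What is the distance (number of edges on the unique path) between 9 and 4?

5

9–12–10–2–1–4: 5 edges.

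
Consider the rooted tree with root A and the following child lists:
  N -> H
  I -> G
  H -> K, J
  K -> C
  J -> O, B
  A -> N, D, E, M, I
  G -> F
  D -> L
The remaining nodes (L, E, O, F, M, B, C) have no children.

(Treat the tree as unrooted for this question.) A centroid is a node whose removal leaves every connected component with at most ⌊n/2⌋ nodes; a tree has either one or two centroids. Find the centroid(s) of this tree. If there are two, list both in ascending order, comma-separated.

A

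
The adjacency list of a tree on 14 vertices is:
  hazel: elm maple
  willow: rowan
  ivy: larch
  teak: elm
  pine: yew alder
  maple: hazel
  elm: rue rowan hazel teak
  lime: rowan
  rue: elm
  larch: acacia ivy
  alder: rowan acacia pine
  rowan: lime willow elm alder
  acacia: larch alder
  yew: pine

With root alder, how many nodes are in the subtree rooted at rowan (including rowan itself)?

Descendants of rowan (including itself): rowan, willow, elm, lime, hazel, rue, teak, maple. That's 8.

8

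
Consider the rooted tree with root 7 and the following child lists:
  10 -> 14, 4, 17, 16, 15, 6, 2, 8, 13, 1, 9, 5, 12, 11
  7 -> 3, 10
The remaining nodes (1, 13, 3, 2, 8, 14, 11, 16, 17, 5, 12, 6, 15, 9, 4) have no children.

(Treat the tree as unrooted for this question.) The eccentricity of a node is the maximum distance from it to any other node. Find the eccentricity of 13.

A farthest node from 13 is 3.
The path 13 – 10 – 7 – 3 has 3 edges.

3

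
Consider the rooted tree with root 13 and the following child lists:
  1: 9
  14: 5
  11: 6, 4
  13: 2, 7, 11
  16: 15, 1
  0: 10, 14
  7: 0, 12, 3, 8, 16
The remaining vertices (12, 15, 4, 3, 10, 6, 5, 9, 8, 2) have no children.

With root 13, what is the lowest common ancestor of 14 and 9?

7

Ancestors of 14 (toward the root): 14, 0, 7, 13.
Ancestors of 9: 9, 1, 16, 7, 13.
The deepest node appearing in both lists is 7.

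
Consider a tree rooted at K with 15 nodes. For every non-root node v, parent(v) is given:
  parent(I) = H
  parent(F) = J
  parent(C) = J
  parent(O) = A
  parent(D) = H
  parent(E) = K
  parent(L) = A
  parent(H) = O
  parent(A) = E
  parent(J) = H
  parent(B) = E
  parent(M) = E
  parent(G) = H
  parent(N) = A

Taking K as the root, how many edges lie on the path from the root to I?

Path from K to I: K → E → A → O → H → I, which has 5 edges.

5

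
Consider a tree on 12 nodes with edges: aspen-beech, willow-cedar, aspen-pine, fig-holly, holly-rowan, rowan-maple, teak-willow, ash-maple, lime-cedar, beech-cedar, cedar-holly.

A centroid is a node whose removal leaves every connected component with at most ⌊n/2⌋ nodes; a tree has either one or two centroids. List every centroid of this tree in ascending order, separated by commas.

cedar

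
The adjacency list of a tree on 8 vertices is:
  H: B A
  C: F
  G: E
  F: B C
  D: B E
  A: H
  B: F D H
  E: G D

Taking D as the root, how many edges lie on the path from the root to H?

Path from D to H: D – B – H, which has 2 edges.

2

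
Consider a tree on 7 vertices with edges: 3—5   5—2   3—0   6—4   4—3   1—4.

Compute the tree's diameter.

A longest path is 2 – 5 – 3 – 4 – 6, with 4 edges.

4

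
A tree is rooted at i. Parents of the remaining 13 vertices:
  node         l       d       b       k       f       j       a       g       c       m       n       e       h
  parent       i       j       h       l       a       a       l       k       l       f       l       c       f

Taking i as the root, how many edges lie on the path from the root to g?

Path from i to g: i–l–k–g, which has 3 edges.

3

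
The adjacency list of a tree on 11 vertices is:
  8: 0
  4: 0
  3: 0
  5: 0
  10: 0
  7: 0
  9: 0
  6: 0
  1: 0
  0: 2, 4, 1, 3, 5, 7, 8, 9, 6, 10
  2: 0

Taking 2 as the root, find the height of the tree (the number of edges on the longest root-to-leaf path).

2

8 sits deepest: 2 – 0 – 8 — 2 edges from the root.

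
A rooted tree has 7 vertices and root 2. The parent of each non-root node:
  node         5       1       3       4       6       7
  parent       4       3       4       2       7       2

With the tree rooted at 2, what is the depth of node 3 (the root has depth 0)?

2

Climbing from 3 to the root: 3 → 4 → 2. That's 2 steps.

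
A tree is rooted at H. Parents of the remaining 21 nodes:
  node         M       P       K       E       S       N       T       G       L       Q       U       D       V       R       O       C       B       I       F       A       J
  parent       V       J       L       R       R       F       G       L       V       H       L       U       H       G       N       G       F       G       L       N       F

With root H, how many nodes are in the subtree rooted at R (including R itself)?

Descendants of R (including itself): R, S, E. That's 3.

3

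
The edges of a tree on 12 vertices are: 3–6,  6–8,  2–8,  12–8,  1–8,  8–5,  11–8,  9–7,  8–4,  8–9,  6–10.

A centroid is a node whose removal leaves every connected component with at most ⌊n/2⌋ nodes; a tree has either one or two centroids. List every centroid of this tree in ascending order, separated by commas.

8

Removing 8 splits the tree into components of sizes 3, 2, 1, 1, 1, 1, 1, 1; the largest is 3 ≤ ⌊12/2⌋ = 6.
Every other node leaves some component of size > 6, so the centroid is unique.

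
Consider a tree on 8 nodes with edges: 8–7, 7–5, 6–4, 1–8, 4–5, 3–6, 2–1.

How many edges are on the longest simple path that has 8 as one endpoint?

5

The node farthest from 8 is 3, via 8 – 7 – 5 – 4 – 6 – 3 — 5 edges.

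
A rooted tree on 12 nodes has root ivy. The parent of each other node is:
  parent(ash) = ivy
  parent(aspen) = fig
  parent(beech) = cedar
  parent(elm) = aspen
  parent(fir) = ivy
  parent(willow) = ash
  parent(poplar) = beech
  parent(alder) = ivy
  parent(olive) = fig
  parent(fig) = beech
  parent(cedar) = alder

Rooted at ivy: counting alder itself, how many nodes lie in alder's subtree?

8

alder's subtree: {alder, cedar, beech, fig, poplar, aspen, olive, elm}, size 8.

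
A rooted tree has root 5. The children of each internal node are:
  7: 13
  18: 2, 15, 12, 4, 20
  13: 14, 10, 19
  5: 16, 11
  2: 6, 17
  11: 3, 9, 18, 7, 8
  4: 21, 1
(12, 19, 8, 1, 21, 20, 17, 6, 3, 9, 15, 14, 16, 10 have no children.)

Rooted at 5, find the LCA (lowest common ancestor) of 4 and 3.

11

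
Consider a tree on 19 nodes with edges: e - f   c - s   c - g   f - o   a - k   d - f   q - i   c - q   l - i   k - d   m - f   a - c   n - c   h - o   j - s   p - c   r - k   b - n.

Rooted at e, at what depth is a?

4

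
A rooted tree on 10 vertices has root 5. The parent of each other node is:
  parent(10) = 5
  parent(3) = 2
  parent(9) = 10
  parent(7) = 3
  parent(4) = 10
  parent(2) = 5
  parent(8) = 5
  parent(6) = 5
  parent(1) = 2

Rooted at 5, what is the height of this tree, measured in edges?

7 sits deepest: 5 → 2 → 3 → 7 — 3 edges from the root.

3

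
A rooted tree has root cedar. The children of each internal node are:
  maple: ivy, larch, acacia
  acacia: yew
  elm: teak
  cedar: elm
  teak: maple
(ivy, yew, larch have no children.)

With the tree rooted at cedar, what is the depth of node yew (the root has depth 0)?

Climbing from yew to the root: yew–acacia–maple–teak–elm–cedar. That's 5 steps.

5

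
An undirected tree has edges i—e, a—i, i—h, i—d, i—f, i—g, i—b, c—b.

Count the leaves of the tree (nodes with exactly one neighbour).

Exactly 7 nodes have a single neighbour: a, c, d, e, f, g, h.

7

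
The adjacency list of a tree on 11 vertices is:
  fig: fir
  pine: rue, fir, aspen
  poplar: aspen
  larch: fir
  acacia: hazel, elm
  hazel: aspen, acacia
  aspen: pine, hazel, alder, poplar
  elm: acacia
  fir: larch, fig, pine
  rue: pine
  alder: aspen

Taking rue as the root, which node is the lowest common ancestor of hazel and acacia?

hazel's ancestor chain is hazel, aspen, pine, rue and acacia's is acacia, hazel, aspen, pine, rue; they first meet at hazel.

hazel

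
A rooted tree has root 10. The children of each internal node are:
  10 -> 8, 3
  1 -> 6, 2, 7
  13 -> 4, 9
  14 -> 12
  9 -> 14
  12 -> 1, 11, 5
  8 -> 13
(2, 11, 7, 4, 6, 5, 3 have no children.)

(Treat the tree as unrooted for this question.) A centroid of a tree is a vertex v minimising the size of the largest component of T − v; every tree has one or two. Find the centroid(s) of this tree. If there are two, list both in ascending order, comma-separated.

Delete 14: the remaining components have sizes 7, 6. Max 7 ≤ 7, so 14 is a centroid.
Its neighbour 12 also leaves a largest component of size 7, so both are centroids.

12, 14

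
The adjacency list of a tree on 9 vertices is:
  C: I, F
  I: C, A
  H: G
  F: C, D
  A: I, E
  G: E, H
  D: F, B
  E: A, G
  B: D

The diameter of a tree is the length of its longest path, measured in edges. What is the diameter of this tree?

Starting from B, a farthest node is H at distance 8.
One longest path: B-D-F-C-I-A-E-G-H.
So the diameter is 8.

8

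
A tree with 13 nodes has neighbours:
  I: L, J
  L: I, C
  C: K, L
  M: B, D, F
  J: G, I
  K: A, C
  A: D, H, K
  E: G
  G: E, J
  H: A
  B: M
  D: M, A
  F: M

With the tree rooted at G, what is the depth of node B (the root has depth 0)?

9

Climbing from B to the root: B – M – D – A – K – C – L – I – J – G. That's 9 steps.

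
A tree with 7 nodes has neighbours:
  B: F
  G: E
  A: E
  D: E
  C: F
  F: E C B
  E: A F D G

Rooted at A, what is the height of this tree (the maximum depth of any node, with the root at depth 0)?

A deepest node is C, reached by A-E-F-C.
That path has 3 edges, so the height is 3.

3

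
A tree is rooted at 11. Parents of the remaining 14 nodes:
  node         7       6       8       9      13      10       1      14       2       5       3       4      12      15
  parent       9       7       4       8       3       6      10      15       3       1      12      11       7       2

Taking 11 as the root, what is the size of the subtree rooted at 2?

3

2's subtree: {2, 15, 14}, size 3.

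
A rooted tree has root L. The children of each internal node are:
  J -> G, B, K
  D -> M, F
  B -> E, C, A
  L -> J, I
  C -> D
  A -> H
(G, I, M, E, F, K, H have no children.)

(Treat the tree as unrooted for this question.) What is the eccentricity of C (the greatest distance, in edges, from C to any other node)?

A farthest node from C is I.
The path C-B-J-L-I has 4 edges.

4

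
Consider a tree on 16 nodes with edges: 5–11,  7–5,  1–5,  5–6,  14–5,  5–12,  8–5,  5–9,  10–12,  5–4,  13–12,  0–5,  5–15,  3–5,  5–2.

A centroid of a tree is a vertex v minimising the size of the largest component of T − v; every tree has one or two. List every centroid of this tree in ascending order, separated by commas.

5

If 5 is removed the pieces have sizes 3, 1, 1, 1, 1, 1, 1, 1, 1, 1, 1, 1, 1, all ≤ ⌊16/2⌋ = 8.
Every other node leaves some component of size > 8, so the centroid is unique.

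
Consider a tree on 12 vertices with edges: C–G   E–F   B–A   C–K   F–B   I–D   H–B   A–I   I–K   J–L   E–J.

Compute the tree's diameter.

A longest path is G - C - K - I - A - B - F - E - J - L, with 9 edges.

9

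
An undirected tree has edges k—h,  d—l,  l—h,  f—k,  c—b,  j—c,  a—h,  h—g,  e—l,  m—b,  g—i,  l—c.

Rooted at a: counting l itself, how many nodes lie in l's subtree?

7

l's subtree: {l, c, d, e, b, j, m}, size 7.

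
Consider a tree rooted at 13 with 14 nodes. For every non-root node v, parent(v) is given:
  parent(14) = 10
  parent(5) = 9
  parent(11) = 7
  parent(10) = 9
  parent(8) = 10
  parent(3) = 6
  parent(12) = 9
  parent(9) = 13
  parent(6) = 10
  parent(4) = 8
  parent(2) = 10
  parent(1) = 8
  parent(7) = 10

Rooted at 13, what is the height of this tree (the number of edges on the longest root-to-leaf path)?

4

3 sits deepest: 13 → 9 → 10 → 6 → 3 — 4 edges from the root.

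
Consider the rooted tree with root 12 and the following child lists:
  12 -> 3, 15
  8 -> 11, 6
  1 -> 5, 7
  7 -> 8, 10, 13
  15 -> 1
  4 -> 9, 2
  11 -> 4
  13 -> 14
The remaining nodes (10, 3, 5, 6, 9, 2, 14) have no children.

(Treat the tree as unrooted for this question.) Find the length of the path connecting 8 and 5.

3

The path is 8–7–1–5, which has 3 edges.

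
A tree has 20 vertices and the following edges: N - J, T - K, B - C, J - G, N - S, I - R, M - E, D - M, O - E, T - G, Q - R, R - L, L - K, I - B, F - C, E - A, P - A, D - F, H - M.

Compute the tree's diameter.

16

Starting from S, a farthest node is P at distance 16.
One longest path: S - N - J - G - T - K - L - R - I - B - C - F - D - M - E - A - P.
So the diameter is 16.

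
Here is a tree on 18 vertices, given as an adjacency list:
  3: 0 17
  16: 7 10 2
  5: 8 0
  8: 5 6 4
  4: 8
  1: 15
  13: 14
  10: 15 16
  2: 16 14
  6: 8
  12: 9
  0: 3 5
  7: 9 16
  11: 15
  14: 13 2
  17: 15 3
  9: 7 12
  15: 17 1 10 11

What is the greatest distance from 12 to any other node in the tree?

A farthest node from 12 is 6 (4 also at distance 11).
The path 12 – 9 – 7 – 16 – 10 – 15 – 17 – 3 – 0 – 5 – 8 – 6 has 11 edges.

11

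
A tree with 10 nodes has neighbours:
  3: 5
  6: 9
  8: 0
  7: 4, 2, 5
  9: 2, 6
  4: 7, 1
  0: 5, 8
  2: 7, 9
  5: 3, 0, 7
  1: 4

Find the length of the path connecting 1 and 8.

The path is 1 - 4 - 7 - 5 - 0 - 8, which has 5 edges.

5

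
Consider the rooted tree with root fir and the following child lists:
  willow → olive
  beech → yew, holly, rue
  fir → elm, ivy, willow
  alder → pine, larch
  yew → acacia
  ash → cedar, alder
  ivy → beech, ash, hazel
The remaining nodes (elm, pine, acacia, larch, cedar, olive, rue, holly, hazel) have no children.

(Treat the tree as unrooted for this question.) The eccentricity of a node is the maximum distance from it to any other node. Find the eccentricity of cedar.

5

A farthest node from cedar is olive (acacia also at distance 5).
The path cedar – ash – ivy – fir – willow – olive has 5 edges.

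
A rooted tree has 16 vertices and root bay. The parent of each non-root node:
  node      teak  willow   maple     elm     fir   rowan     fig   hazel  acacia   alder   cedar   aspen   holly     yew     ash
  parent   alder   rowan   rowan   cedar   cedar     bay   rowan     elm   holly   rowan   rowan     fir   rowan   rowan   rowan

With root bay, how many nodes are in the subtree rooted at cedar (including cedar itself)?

5

The subtree rooted at cedar contains: cedar, fir, elm, aspen, hazel — 5 nodes.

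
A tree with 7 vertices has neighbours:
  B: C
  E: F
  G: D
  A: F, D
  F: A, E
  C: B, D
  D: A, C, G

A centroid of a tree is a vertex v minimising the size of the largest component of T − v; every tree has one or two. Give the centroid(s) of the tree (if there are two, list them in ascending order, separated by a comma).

D

Removing D splits the tree into components of sizes 3, 2, 1; the largest is 3 ≤ ⌊7/2⌋ = 3.
No neighbour of D does as well, so D is the unique centroid.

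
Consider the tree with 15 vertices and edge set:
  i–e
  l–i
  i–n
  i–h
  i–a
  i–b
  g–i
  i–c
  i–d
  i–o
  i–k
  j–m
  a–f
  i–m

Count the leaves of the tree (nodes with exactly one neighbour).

12

Degree-1 nodes: b, c, d, e, f, g, h, j, k, l, n, o — 12 of them.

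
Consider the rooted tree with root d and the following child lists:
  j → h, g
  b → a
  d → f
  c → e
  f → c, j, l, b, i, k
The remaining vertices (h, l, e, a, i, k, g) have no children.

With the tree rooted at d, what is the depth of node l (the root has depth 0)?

Climbing from l to the root: l–f–d. That's 2 steps.

2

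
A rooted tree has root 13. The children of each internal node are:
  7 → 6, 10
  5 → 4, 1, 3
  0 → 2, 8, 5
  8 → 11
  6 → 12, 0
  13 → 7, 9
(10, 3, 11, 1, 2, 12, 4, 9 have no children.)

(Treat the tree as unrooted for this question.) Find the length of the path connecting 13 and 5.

4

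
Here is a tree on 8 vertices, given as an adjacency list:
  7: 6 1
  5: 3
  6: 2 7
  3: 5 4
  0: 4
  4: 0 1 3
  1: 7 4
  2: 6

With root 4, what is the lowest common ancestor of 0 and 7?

4

Path 0→root: 0 4; path 7→root: 7 1 4.
First common node: 4.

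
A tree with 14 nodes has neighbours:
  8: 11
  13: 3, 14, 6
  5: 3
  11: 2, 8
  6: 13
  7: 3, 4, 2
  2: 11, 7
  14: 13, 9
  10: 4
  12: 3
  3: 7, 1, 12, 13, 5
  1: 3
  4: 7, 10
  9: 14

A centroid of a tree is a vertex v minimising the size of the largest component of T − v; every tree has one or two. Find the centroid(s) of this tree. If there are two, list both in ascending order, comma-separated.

3

If 3 is removed the pieces have sizes 6, 4, 1, 1, 1, all ≤ ⌊14/2⌋ = 7.
No neighbour of 3 does as well, so 3 is the unique centroid.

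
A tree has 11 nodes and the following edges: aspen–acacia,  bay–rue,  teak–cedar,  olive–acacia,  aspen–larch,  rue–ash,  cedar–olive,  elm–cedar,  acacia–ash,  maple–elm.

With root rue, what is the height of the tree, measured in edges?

maple sits deepest: rue – ash – acacia – olive – cedar – elm – maple — 6 edges from the root.

6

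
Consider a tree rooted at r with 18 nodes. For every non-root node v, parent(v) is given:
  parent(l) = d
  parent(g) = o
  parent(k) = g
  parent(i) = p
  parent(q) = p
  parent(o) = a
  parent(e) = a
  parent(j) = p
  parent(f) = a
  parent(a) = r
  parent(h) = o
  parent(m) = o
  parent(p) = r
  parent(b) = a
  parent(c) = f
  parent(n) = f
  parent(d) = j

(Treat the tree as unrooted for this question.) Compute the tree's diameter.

Starting from l, a farthest node is k at distance 8.
One longest path: l-d-j-p-r-a-o-g-k.
So the diameter is 8.

8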